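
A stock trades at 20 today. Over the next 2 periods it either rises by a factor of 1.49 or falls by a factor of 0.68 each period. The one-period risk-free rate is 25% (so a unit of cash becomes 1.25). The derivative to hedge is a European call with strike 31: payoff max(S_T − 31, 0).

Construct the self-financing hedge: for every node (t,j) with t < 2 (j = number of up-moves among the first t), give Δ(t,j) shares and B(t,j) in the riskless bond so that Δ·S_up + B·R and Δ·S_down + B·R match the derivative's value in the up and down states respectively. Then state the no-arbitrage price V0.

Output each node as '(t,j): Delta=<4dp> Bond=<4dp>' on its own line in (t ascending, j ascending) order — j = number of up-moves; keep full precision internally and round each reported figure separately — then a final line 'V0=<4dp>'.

The replicating-portfolio and risk-neutral prices coincide; use p* = (1.25−0.68)/(1.49−0.68) = 0.7037 for the latter.
Payoff layer (t=2): V(2,0)=0.0000, V(2,1)=0.0000, V(2,2)=13.4020
Node (1,0) S=13.6000: V=(p*·0.0000+(1−p*)·0.0000)/1.25=0.0000; Δ=(0.0000−0.0000)/(20.2640−9.2480)=0.0000; B=V−Δ·S=0.0000
Node (1,1) S=29.8000: V=(p*·13.4020+(1−p*)·0.0000)/1.25=7.5448; Δ=(13.4020−0.0000)/(44.4020−20.2640)=0.5552; B=V−Δ·S=-9.0008
Node (0,0) S=20.0000: V=(p*·7.5448+(1−p*)·0.0000)/1.25=4.2475; Δ=(7.5448−0.0000)/(29.8000−13.6000)=0.4657; B=V−Δ·S=-5.0671
Check: Δ(0,0)·S0 + B(0,0) = 4.2475 = V0.

(0,0): Delta=0.4657 Bond=-5.0671
(1,0): Delta=0.0000 Bond=0.0000
(1,1): Delta=0.5552 Bond=-9.0008
V0=4.2475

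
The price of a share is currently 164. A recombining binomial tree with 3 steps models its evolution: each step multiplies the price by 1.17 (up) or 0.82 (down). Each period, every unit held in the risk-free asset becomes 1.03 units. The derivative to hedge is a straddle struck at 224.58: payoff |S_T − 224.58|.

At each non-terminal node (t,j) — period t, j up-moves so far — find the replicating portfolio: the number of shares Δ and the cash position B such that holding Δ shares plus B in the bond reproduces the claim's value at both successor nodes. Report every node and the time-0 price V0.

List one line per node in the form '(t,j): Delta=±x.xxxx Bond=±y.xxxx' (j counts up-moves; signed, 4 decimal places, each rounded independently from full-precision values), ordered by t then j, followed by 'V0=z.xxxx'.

Since d<R<u, set p* = (R−d)/(u−d) = 0.6000; price each node as the discounted p*-expectation of its children.
Terminal values V(3,·): V(3,0)=134.1556, V(3,1)=95.5599, V(3,2)=40.4903, V(3,3)=38.0845
  t=2,j=0: stock 110.2736 → up 129.0201 (V=95.5599), down 90.4244 (V=134.1556). Price 107.7652; hedge Δ=-1.0000, bond B=218.0388.
  t=2,j=1: stock 157.3416 → up 184.0897 (V=40.4903), down 129.0201 (V=95.5599). Price 60.6972; hedge Δ=-1.0000, bond B=218.0388.
  t=2,j=2: stock 224.4996 → up 262.6645 (V=38.0845), down 184.0897 (V=40.4903). Price 37.9096; hedge Δ=-0.0306, bond B=44.7833.
  t=1,j=0: stock 134.4800 → up 157.3416 (V=60.6972), down 110.2736 (V=107.7652). Price 77.2082; hedge Δ=-1.0000, bond B=211.6882.
  t=1,j=1: stock 191.8800 → up 224.4996 (V=37.9096), down 157.3416 (V=60.6972). Price 45.6550; hedge Δ=-0.3393, bond B=110.7626.
  t=0,j=0: stock 164.0000 → up 191.8800 (V=45.6550), down 134.4800 (V=77.2082). Price 56.5789; hedge Δ=-0.5497, bond B=146.7309.
Each (Δ,B) replicates both successor values, so the strategy is self-financing and V0 is arbitrage-free.

(0,0): Delta=-0.5497 Bond=146.7309
(1,0): Delta=-1.0000 Bond=211.6882
(1,1): Delta=-0.3393 Bond=110.7626
(2,0): Delta=-1.0000 Bond=218.0388
(2,1): Delta=-1.0000 Bond=218.0388
(2,2): Delta=-0.0306 Bond=44.7833
V0=56.5789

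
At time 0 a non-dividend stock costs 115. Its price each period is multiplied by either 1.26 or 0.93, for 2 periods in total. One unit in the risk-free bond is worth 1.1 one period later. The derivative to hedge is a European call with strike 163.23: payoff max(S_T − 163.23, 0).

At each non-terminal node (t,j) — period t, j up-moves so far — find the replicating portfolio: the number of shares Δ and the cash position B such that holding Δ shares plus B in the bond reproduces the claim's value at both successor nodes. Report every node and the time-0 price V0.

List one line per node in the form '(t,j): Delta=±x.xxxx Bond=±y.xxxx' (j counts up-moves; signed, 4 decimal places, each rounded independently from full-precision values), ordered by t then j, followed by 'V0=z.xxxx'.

Since d<R<u, set p* = (R−d)/(u−d) = 0.5152; price each node as the discounted p*-expectation of its children.
At expiry t=2: V(2,0)=0.0000, V(2,1)=0.0000, V(2,2)=19.3440
(1,0): S=106.9500. Δ = (V_up−V_dn)/(S_up−S_dn) = (0.0000−0.0000)/(134.7570−99.4635) = 0.0000. V = [p*·0.0000 + (1−p*)·0.0000]/1.1 = 0.0000. B = V − Δ·S = 0.0000.
(1,1): S=144.9000. Δ = (V_up−V_dn)/(S_up−S_dn) = (19.3440−0.0000)/(182.5740−134.7570) = 0.4045. V = [p*·19.3440 + (1−p*)·0.0000]/1.1 = 9.0592. B = V − Δ·S = -49.5590.
(0,0): S=115.0000. Δ = (V_up−V_dn)/(S_up−S_dn) = (9.0592−0.0000)/(144.9000−106.9500) = 0.2387. V = [p*·9.0592 + (1−p*)·0.0000]/1.1 = 4.2426. B = V − Δ·S = -23.2095.
Check: Δ(0,0)·S0 + B(0,0) = 4.2426 = V0.

(0,0): Delta=0.2387 Bond=-23.2095
(1,0): Delta=0.0000 Bond=0.0000
(1,1): Delta=0.4045 Bond=-49.5590
V0=4.2426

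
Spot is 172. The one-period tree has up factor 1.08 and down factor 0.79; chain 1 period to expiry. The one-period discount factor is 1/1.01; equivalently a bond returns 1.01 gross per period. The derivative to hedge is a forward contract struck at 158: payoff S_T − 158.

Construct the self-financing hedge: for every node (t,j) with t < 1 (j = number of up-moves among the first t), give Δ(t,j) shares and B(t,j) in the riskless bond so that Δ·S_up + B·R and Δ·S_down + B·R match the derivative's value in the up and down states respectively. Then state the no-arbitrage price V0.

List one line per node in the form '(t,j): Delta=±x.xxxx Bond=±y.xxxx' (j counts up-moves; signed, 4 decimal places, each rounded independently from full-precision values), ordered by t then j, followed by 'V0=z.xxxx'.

(0,0): Delta=1.0000 Bond=-156.4356
V0=15.5644

Under the risk-neutral measure, an up-move has probability p* = (R−d)/(u−d) = 0.7586 and values discount at R = 1.01.
Terminal values V(1,·): V(1,0)=-22.1200, V(1,1)=27.7600
  t=0,j=0: stock 172.0000 → up 185.7600 (V=27.7600), down 135.8800 (V=-22.1200). Price 15.5644; hedge Δ=1.0000, bond B=-156.4356.
Self-financing check: at every node Δ·S+B equals the discounted successor values.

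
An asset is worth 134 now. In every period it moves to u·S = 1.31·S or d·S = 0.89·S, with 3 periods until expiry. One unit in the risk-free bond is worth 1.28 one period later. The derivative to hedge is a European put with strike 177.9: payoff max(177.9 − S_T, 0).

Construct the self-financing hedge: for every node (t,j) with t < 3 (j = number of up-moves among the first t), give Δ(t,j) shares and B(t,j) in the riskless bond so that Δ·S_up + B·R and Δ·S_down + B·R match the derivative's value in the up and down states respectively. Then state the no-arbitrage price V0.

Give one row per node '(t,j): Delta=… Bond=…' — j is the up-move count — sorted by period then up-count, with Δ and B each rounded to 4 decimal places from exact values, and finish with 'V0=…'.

(0,0): Delta=-0.0584 Bond=8.0985
(1,0): Delta=-0.6124 Bond=76.4408
(1,1): Delta=-0.0294 Bond=5.2835
(2,0): Delta=-1.0000 Bond=138.9844
(2,1): Delta=-0.5921 Bond=94.6796
(2,2): Delta=0.0000 Bond=0.0000
V0=0.2778

Risk-neutral probability p* = (R−d)/(u−d) = (1.28−0.89)/(1.31−0.89) = 0.9286.
Terminal payoffs: V(3,0)=83.4342, V(3,1)=38.8548, V(3,2)=0.0000, V(3,3)=0.0000
Node (2,0) S=106.1414: V=(p*·38.8548+(1−p*)·83.4342)/1.28=32.8430; Δ=(38.8548−83.4342)/(139.0452−94.4658)=-1.0000; B=V−Δ·S=138.9844
Node (2,1) S=156.2306: V=(p*·0.0000+(1−p*)·38.8548)/1.28=2.1682; Δ=(0.0000−38.8548)/(204.6621−139.0452)=-0.5921; B=V−Δ·S=94.6796
Node (2,2) S=229.9574: V=(p*·0.0000+(1−p*)·0.0000)/1.28=0.0000; Δ=(0.0000−0.0000)/(301.2442−204.6621)=0.0000; B=V−Δ·S=0.0000
Node (1,0) S=119.2600: V=(p*·2.1682+(1−p*)·32.8430)/1.28=3.4057; Δ=(2.1682−32.8430)/(156.2306−106.1414)=-0.6124; B=V−Δ·S=76.4408
Node (1,1) S=175.5400: V=(p*·0.0000+(1−p*)·2.1682)/1.28=0.1210; Δ=(0.0000−2.1682)/(229.9574−156.2306)=-0.0294; B=V−Δ·S=5.2835
Node (0,0) S=134.0000: V=(p*·0.1210+(1−p*)·3.4057)/1.28=0.2778; Δ=(0.1210−3.4057)/(175.5400−119.2600)=-0.0584; B=V−Δ·S=8.0985
Each (Δ,B) replicates both successor values, so the strategy is self-financing and V0 is arbitrage-free.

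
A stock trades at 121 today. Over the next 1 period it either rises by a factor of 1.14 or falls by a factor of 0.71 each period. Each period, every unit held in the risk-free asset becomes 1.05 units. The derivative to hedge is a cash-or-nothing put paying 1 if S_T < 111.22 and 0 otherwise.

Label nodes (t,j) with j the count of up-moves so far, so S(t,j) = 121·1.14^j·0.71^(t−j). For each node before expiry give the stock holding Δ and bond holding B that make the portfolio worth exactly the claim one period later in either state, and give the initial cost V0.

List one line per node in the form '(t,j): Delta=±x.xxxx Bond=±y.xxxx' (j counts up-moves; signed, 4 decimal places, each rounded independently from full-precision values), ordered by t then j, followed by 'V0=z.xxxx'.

(0,0): Delta=-0.0192 Bond=2.5249
V0=0.1993

Under the risk-neutral measure, an up-move has probability p* = (R−d)/(u−d) = 0.7907 and values discount at R = 1.05.
Terminal values V(1,·): V(1,0)=1.0000, V(1,1)=0.0000
  t=0,j=0: stock 121.0000 → up 137.9400 (V=0.0000), down 85.9100 (V=1.0000). Price 0.1993; hedge Δ=-0.0192, bond B=2.5249.
The time-0 hedge costs 0.1993, which is the no-arbitrage price.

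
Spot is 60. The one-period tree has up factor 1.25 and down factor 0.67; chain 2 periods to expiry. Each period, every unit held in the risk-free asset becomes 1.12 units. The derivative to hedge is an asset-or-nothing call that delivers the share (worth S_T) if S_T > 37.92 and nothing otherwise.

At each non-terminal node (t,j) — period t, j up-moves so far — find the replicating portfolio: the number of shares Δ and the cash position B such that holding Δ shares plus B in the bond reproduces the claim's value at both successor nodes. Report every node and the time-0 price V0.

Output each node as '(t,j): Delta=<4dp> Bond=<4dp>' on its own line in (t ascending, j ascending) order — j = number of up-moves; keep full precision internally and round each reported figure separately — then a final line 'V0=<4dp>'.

(0,0): Delta=1.1549 Bond=-10.3720
(1,0): Delta=2.1552 Bond=-51.8280
(1,1): Delta=1.0000 Bond=0.0000
V0=58.9213

The replicating-portfolio and risk-neutral prices coincide; use p* = (1.12−0.67)/(1.25−0.67) = 0.7759 for the latter.
Terminal payoffs: V(2,0)=0.0000, V(2,1)=50.2500, V(2,2)=93.7500
  t=1,j=0: stock 40.2000 → up 50.2500 (V=50.2500), down 26.9340 (V=0.0000). Price 34.8099; hedge Δ=2.1552, bond B=-51.8280.
  t=1,j=1: stock 75.0000 → up 93.7500 (V=93.7500), down 50.2500 (V=50.2500). Price 75.0000; hedge Δ=1.0000, bond B=0.0000.
  t=0,j=0: stock 60.0000 → up 75.0000 (V=75.0000), down 40.2000 (V=34.8099). Price 58.9213; hedge Δ=1.1549, bond B=-10.3720.
Each (Δ,B) replicates both successor values, so the strategy is self-financing and V0 is arbitrage-free.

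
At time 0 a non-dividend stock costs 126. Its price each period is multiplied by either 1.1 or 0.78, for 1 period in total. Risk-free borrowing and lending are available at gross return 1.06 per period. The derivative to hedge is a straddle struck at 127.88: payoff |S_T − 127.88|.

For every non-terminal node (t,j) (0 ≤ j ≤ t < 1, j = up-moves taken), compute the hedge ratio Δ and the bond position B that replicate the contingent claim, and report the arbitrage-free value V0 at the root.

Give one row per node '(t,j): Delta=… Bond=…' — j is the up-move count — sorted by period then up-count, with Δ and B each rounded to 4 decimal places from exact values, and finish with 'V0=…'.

(0,0): Delta=-0.4683 Bond=71.3396
V0=12.3396

No-arbitrage ⇒ martingale measure with p* = (R−d)/(u−d) = 0.8750.
Terminal payoffs: V(1,0)=29.6000, V(1,1)=10.7200
(0,0): S=126.0000. Δ = (V_up−V_dn)/(S_up−S_dn) = (10.7200−29.6000)/(138.6000−98.2800) = -0.4683. V = [p*·10.7200 + (1−p*)·29.6000]/1.06 = 12.3396. B = V − Δ·S = 71.3396.
Self-financing check: at every node Δ·S+B equals the discounted successor values.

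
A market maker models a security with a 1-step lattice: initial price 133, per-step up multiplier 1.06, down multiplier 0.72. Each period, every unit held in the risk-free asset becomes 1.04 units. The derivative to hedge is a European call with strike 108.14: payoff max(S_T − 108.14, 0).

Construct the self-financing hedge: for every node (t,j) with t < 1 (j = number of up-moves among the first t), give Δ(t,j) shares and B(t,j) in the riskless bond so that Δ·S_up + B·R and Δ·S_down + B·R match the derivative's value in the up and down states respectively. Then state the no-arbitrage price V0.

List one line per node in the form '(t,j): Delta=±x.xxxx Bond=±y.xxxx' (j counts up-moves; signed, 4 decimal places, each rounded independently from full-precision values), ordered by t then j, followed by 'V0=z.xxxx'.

Under the risk-neutral measure, an up-move has probability p* = (R−d)/(u−d) = 0.9412 and values discount at R = 1.04.
At expiry t=1: V(1,0)=0.0000, V(1,1)=32.8400
Node (0,0) S=133.0000: V=(p*·32.8400+(1−p*)·0.0000)/1.04=29.7195; Δ=(32.8400−0.0000)/(140.9800−95.7600)=0.7262; B=V−Δ·S=-66.8688
Root portfolio cost Δ·133+B reproduces V0=29.7195.

(0,0): Delta=0.7262 Bond=-66.8688
V0=29.7195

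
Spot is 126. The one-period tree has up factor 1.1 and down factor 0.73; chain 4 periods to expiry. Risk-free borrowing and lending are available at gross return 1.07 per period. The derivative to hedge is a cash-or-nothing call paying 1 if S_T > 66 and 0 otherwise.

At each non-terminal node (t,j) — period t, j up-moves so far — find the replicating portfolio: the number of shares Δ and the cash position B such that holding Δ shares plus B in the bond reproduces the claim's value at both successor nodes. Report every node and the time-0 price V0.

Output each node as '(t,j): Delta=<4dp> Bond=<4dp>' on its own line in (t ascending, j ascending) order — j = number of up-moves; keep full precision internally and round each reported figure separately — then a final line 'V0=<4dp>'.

Under the risk-neutral measure, an up-move has probability p* = (R−d)/(u−d) = 0.9189 and values discount at R = 1.07.
Terminal values V(4,·): V(4,0)=0.0000, V(4,1)=0.0000, V(4,2)=1.0000, V(4,3)=1.0000, V(4,4)=1.0000
  t=3,j=0: stock 49.0161 → up 53.9178 (V=0.0000), down 35.7818 (V=0.0000). Price 0.0000; hedge Δ=0.0000, bond B=0.0000.
  t=3,j=1: stock 73.8599 → up 81.2459 (V=1.0000), down 53.9178 (V=0.0000). Price 0.8588; hedge Δ=0.0366, bond B=-1.8439.
  t=3,j=2: stock 111.2958 → up 122.4254 (V=1.0000), down 81.2459 (V=1.0000). Price 0.9346; hedge Δ=0.0000, bond B=0.9346.
  t=3,j=3: stock 167.7060 → up 184.4766 (V=1.0000), down 122.4254 (V=1.0000). Price 0.9346; hedge Δ=0.0000, bond B=0.9346.
  t=2,j=0: stock 67.1454 → up 73.8599 (V=0.8588), down 49.0161 (V=0.0000). Price 0.7375; hedge Δ=0.0346, bond B=-1.5835.
  t=2,j=1: stock 101.1780 → up 111.2958 (V=0.9346), down 73.8599 (V=0.8588). Price 0.8677; hedge Δ=0.0020, bond B=0.6629.
  t=2,j=2: stock 152.4600 → up 167.7060 (V=0.9346), down 111.2958 (V=0.9346). Price 0.8734; hedge Δ=0.0000, bond B=0.8734.
  t=1,j=0: stock 91.9800 → up 101.1780 (V=0.8677), down 67.1454 (V=0.7375). Price 0.8011; hedge Δ=0.0038, bond B=0.4493.
  t=1,j=1: stock 138.6000 → up 152.4600 (V=0.8734), down 101.1780 (V=0.8677). Price 0.8159; hedge Δ=0.0001, bond B=0.8003.
  t=0,j=0: stock 126.0000 → up 138.6000 (V=0.8159), down 91.9800 (V=0.8011). Price 0.7614; hedge Δ=0.0003, bond B=0.7214.
The time-0 hedge costs 0.7614, which is the no-arbitrage price.

(0,0): Delta=0.0003 Bond=0.7214
(1,0): Delta=0.0038 Bond=0.4493
(1,1): Delta=0.0001 Bond=0.8003
(2,0): Delta=0.0346 Bond=-1.5835
(2,1): Delta=0.0020 Bond=0.6629
(2,2): Delta=0.0000 Bond=0.8734
(3,0): Delta=0.0000 Bond=0.0000
(3,1): Delta=0.0366 Bond=-1.8439
(3,2): Delta=0.0000 Bond=0.9346
(3,3): Delta=0.0000 Bond=0.9346
V0=0.7614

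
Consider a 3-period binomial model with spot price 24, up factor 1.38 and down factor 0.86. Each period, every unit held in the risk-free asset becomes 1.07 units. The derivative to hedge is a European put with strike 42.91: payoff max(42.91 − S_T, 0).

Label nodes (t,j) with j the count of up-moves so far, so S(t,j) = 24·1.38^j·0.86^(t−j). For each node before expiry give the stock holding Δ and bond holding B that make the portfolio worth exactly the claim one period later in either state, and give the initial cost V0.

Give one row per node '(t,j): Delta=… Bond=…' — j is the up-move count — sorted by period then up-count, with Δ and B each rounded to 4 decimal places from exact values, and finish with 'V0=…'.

Since d<R<u, set p* = (R−d)/(u−d) = 0.4038; price each node as the discounted p*-expectation of its children.
Terminal payoffs: V(3,0)=27.6447, V(3,1)=18.4144, V(3,2)=3.6032, V(3,3)=0.0000
(2,0): S=17.7504. Δ = (V_up−V_dn)/(S_up−S_dn) = (18.4144−27.6447)/(24.4956−15.2653) = -1.0000. V = [p*·18.4144 + (1−p*)·27.6447]/1.07 = 22.3524. B = V − Δ·S = 40.1028.
(2,1): S=28.4832. Δ = (V_up−V_dn)/(S_up−S_dn) = (3.6032−18.4144)/(39.3068−24.4956) = -1.0000. V = [p*·3.6032 + (1−p*)·18.4144]/1.07 = 11.6196. B = V − Δ·S = 40.1028.
(2,2): S=45.7056. Δ = (V_up−V_dn)/(S_up−S_dn) = (0.0000−3.6032)/(63.0737−39.3068) = -0.1516. V = [p*·0.0000 + (1−p*)·3.6032]/1.07 = 2.0075. B = V − Δ·S = 8.9367.
(1,0): S=20.6400. Δ = (V_up−V_dn)/(S_up−S_dn) = (11.6196−22.3524)/(28.4832−17.7504) = -1.0000. V = [p*·11.6196 + (1−p*)·22.3524]/1.07 = 16.8393. B = V − Δ·S = 37.4793.
(1,1): S=33.1200. Δ = (V_up−V_dn)/(S_up−S_dn) = (2.0075−11.6196)/(45.7056−28.4832) = -0.5581. V = [p*·2.0075 + (1−p*)·11.6196]/1.07 = 7.2316. B = V − Δ·S = 25.7164.
(0,0): S=24.0000. Δ = (V_up−V_dn)/(S_up−S_dn) = (7.2316−16.8393)/(33.1200−20.6400) = -0.7698. V = [p*·7.2316 + (1−p*)·16.8393]/1.07 = 12.1114. B = V − Δ·S = 30.5877.
The time-0 hedge costs 12.1114, which is the no-arbitrage price.

(0,0): Delta=-0.7698 Bond=30.5877
(1,0): Delta=-1.0000 Bond=37.4793
(1,1): Delta=-0.5581 Bond=25.7164
(2,0): Delta=-1.0000 Bond=40.1028
(2,1): Delta=-1.0000 Bond=40.1028
(2,2): Delta=-0.1516 Bond=8.9367
V0=12.1114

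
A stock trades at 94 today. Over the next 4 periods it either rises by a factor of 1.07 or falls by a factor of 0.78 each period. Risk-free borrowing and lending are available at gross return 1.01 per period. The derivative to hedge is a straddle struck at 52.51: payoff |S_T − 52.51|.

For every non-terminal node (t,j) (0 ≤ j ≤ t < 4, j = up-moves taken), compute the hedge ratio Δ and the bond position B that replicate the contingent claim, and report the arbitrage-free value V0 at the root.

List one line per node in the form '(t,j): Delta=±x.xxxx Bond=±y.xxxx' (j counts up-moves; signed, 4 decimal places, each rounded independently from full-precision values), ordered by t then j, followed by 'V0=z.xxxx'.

The replicating-portfolio and risk-neutral prices coincide; use p* = (1.01−0.78)/(1.07−0.78) = 0.7931 for the latter.
Terminal payoffs: V(4,0)=17.7158, V(4,1)=4.7796, V(4,2)=12.9664, V(4,3)=37.3102, V(4,4)=70.7048
(3,0): S=44.6079. Δ = (V_up−V_dn)/(S_up−S_dn) = (4.7796−17.7158)/(47.7304−34.7942) = -1.0000. V = [p*·4.7796 + (1−p*)·17.7158]/1.01 = 7.3822. B = V − Δ·S = 51.9901.
(3,1): S=61.1929. Δ = (V_up−V_dn)/(S_up−S_dn) = (12.9664−4.7796)/(65.4764−47.7304) = 0.4613. V = [p*·12.9664 + (1−p*)·4.7796]/1.01 = 11.1609. B = V − Δ·S = -17.0695.
(3,2): S=83.9441. Δ = (V_up−V_dn)/(S_up−S_dn) = (37.3102−12.9664)/(89.8202−65.4764) = 1.0000. V = [p*·37.3102 + (1−p*)·12.9664]/1.01 = 31.9540. B = V − Δ·S = -51.9901.
(3,3): S=115.1540. Δ = (V_up−V_dn)/(S_up−S_dn) = (70.7048−37.3102)/(123.2148−89.8202) = 1.0000. V = [p*·70.7048 + (1−p*)·37.3102]/1.01 = 63.1639. B = V − Δ·S = -51.9901.
(2,0): S=57.1896. Δ = (V_up−V_dn)/(S_up−S_dn) = (11.1609−7.3822)/(61.1929−44.6079) = 0.2278. V = [p*·11.1609 + (1−p*)·7.3822]/1.01 = 10.2764. B = V − Δ·S = -2.7537.
(2,1): S=78.4524. Δ = (V_up−V_dn)/(S_up−S_dn) = (31.9540−11.1609)/(83.9441−61.1929) = 0.9139. V = [p*·31.9540 + (1−p*)·11.1609]/1.01 = 27.3782. B = V − Δ·S = -44.3219.
(2,2): S=107.6206. Δ = (V_up−V_dn)/(S_up−S_dn) = (63.1639−31.9540)/(115.1540−83.9441) = 1.0000. V = [p*·63.1639 + (1−p*)·31.9540]/1.01 = 56.1453. B = V − Δ·S = -51.4753.
(1,0): S=73.3200. Δ = (V_up−V_dn)/(S_up−S_dn) = (27.3782−10.2764)/(78.4524−57.1896) = 0.8043. V = [p*·27.3782 + (1−p*)·10.2764]/1.01 = 23.6038. B = V − Δ·S = -35.3679.
(1,1): S=100.5800. Δ = (V_up−V_dn)/(S_up−S_dn) = (56.1453−27.3782)/(107.6206−78.4524) = 0.9862. V = [p*·56.1453 + (1−p*)·27.3782]/1.01 = 49.6965. B = V − Δ·S = -49.5003.
(0,0): S=94.0000. Δ = (V_up−V_dn)/(S_up−S_dn) = (49.6965−23.6038)/(100.5800−73.3200) = 0.9572. V = [p*·49.6965 + (1−p*)·23.6038]/1.01 = 43.8594. B = V − Δ·S = -46.1152.
Self-financing check: at every node Δ·S+B equals the discounted successor values.

(0,0): Delta=0.9572 Bond=-46.1152
(1,0): Delta=0.8043 Bond=-35.3679
(1,1): Delta=0.9862 Bond=-49.5003
(2,0): Delta=0.2278 Bond=-2.7537
(2,1): Delta=0.9139 Bond=-44.3219
(2,2): Delta=1.0000 Bond=-51.4753
(3,0): Delta=-1.0000 Bond=51.9901
(3,1): Delta=0.4613 Bond=-17.0695
(3,2): Delta=1.0000 Bond=-51.9901
(3,3): Delta=1.0000 Bond=-51.9901
V0=43.8594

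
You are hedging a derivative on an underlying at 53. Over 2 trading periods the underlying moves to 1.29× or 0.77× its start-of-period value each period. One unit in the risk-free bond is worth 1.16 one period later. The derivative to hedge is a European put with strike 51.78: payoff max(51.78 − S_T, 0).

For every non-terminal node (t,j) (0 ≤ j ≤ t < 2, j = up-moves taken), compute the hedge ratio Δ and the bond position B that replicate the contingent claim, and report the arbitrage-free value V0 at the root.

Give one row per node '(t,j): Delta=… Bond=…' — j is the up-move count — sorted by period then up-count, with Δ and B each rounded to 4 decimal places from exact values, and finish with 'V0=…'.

The replicating-portfolio and risk-neutral prices coincide; use p* = (1.16−0.77)/(1.29−0.77) = 0.7500 for the latter.
Terminal values V(2,·): V(2,0)=20.3563, V(2,1)=0.0000, V(2,2)=0.0000
Node (1,0) S=40.8100: V=(p*·0.0000+(1−p*)·20.3563)/1.16=4.3871; Δ=(0.0000−20.3563)/(52.6449−31.4237)=-0.9592; B=V−Δ·S=43.5339
Node (1,1) S=68.3700: V=(p*·0.0000+(1−p*)·0.0000)/1.16=0.0000; Δ=(0.0000−0.0000)/(88.1973−52.6449)=0.0000; B=V−Δ·S=0.0000
Node (0,0) S=53.0000: V=(p*·0.0000+(1−p*)·4.3871)/1.16=0.9455; Δ=(0.0000−4.3871)/(68.3700−40.8100)=-0.1592; B=V−Δ·S=9.3823
Each (Δ,B) replicates both successor values, so the strategy is self-financing and V0 is arbitrage-free.

(0,0): Delta=-0.1592 Bond=9.3823
(1,0): Delta=-0.9592 Bond=43.5339
(1,1): Delta=0.0000 Bond=0.0000
V0=0.9455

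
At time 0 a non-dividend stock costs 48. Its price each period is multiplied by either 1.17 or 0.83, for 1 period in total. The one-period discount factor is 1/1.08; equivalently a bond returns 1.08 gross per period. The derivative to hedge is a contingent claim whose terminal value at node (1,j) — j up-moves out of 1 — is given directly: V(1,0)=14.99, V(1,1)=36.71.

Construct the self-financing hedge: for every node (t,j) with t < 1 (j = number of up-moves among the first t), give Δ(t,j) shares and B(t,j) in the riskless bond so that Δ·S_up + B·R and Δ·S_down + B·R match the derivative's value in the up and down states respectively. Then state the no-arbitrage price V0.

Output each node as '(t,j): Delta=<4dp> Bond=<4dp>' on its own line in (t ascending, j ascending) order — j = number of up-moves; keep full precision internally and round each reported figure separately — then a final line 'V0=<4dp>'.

(0,0): Delta=1.3309 Bond=-35.2151
V0=28.6672

No-arbitrage ⇒ martingale measure with p* = (R−d)/(u−d) = 0.7353.
Payoff layer (t=1): V(1,0)=14.9900, V(1,1)=36.7100
(0,0): S=48.0000. Δ = (V_up−V_dn)/(S_up−S_dn) = (36.7100−14.9900)/(56.1600−39.8400) = 1.3309. V = [p*·36.7100 + (1−p*)·14.9900]/1.08 = 28.6672. B = V − Δ·S = -35.2151.
Self-financing check: at every node Δ·S+B equals the discounted successor values.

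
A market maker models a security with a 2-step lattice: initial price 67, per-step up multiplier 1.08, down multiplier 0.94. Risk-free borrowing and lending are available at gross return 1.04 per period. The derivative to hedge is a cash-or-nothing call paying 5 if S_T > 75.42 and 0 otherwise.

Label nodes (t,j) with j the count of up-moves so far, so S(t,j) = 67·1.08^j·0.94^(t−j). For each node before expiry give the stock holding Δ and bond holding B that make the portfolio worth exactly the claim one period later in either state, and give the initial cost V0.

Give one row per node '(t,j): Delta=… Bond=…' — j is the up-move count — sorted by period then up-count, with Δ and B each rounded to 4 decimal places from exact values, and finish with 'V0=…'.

(0,0): Delta=0.3661 Bond=-22.1705
(1,0): Delta=0.0000 Bond=0.0000
(1,1): Delta=0.4936 Bond=-32.2802
V0=2.3586

Since d<R<u, set p* = (R−d)/(u−d) = 0.7143; price each node as the discounted p*-expectation of its children.
Payoff layer (t=2): V(2,0)=0.0000, V(2,1)=0.0000, V(2,2)=5.0000
(1,0): S=62.9800. Δ = (V_up−V_dn)/(S_up−S_dn) = (0.0000−0.0000)/(68.0184−59.2012) = 0.0000. V = [p*·0.0000 + (1−p*)·0.0000]/1.04 = 0.0000. B = V − Δ·S = 0.0000.
(1,1): S=72.3600. Δ = (V_up−V_dn)/(S_up−S_dn) = (5.0000−0.0000)/(78.1488−68.0184) = 0.4936. V = [p*·5.0000 + (1−p*)·0.0000]/1.04 = 3.4341. B = V − Δ·S = -32.2802.
(0,0): S=67.0000. Δ = (V_up−V_dn)/(S_up−S_dn) = (3.4341−0.0000)/(72.3600−62.9800) = 0.3661. V = [p*·3.4341 + (1−p*)·0.0000]/1.04 = 2.3586. B = V − Δ·S = -22.1705.
Root portfolio cost Δ·67+B reproduces V0=2.3586.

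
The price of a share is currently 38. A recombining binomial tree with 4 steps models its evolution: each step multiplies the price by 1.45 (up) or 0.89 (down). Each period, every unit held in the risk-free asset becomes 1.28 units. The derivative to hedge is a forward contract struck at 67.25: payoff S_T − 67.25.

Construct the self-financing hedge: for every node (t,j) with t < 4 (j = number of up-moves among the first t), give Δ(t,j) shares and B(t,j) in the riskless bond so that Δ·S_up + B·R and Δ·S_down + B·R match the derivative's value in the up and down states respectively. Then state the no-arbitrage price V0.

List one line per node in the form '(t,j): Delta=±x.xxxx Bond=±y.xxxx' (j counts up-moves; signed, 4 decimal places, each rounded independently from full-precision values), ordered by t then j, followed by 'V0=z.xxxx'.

(0,0): Delta=1.0000 Bond=-25.0526
(1,0): Delta=1.0000 Bond=-32.0673
(1,1): Delta=1.0000 Bond=-32.0673
(2,0): Delta=1.0000 Bond=-41.0461
(2,1): Delta=1.0000 Bond=-41.0461
(2,2): Delta=1.0000 Bond=-41.0461
(3,0): Delta=1.0000 Bond=-52.5391
(3,1): Delta=1.0000 Bond=-52.5391
(3,2): Delta=1.0000 Bond=-52.5391
(3,3): Delta=1.0000 Bond=-52.5391
V0=12.9474

Since d<R<u, set p* = (R−d)/(u−d) = 0.6964; price each node as the discounted p*-expectation of its children.
Terminal values V(4,·): V(4,0)=-43.4079, V(4,1)=-28.4062, V(4,2)=-3.9652, V(4,3)=35.8545, V(4,4)=100.7292
Node (3,0) S=26.7888: V=(p*·-28.4062+(1−p*)·-43.4079)/1.28=-25.7502; Δ=(-28.4062−-43.4079)/(38.8438−23.8421)=1.0000; B=V−Δ·S=-52.5391
Node (3,1) S=43.6447: V=(p*·-3.9652+(1−p*)·-28.4062)/1.28=-8.8944; Δ=(-3.9652−-28.4062)/(63.2848−38.8438)=1.0000; B=V−Δ·S=-52.5391
Node (3,2) S=71.1065: V=(p*·35.8545+(1−p*)·-3.9652)/1.28=18.5675; Δ=(35.8545−-3.9652)/(103.1045−63.2848)=1.0000; B=V−Δ·S=-52.5391
Node (3,3) S=115.8477: V=(p*·100.7292+(1−p*)·35.8545)/1.28=63.3087; Δ=(100.7292−35.8545)/(167.9792−103.1045)=1.0000; B=V−Δ·S=-52.5391
Node (2,0) S=30.0998: V=(p*·-8.8944+(1−p*)·-25.7502)/1.28=-10.9463; Δ=(-8.8944−-25.7502)/(43.6447−26.7888)=1.0000; B=V−Δ·S=-41.0461
Node (2,1) S=49.0390: V=(p*·18.5675+(1−p*)·-8.8944)/1.28=7.9929; Δ=(18.5675−-8.8944)/(71.1065−43.6447)=1.0000; B=V−Δ·S=-41.0461
Node (2,2) S=79.8950: V=(p*·63.3087+(1−p*)·18.5675)/1.28=38.8489; Δ=(63.3087−18.5675)/(115.8477−71.1065)=1.0000; B=V−Δ·S=-41.0461
Node (1,0) S=33.8200: V=(p*·7.9929+(1−p*)·-10.9463)/1.28=1.7527; Δ=(7.9929−-10.9463)/(49.0390−30.0998)=1.0000; B=V−Δ·S=-32.0673
Node (1,1) S=55.1000: V=(p*·38.8489+(1−p*)·7.9929)/1.28=23.0327; Δ=(38.8489−7.9929)/(79.8950−49.0390)=1.0000; B=V−Δ·S=-32.0673
Node (0,0) S=38.0000: V=(p*·23.0327+(1−p*)·1.7527)/1.28=12.9474; Δ=(23.0327−1.7527)/(55.1000−33.8200)=1.0000; B=V−Δ·S=-25.0526
Each (Δ,B) replicates both successor values, so the strategy is self-financing and V0 is arbitrage-free.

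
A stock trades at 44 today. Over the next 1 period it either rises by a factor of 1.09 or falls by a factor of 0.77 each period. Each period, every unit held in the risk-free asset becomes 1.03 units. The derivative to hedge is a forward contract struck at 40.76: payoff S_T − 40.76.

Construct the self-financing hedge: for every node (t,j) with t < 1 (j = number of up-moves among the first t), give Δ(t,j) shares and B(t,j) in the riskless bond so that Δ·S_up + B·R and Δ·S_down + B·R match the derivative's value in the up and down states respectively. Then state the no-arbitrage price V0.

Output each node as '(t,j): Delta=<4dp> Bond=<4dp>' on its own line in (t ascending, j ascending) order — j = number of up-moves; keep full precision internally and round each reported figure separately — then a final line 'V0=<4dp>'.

Risk-neutral probability p* = (R−d)/(u−d) = (1.03−0.77)/(1.09−0.77) = 0.8125.
Payoff layer (t=1): V(1,0)=-6.8800, V(1,1)=7.2000
(0,0): S=44.0000. Δ = (V_up−V_dn)/(S_up−S_dn) = (7.2000−-6.8800)/(47.9600−33.8800) = 1.0000. V = [p*·7.2000 + (1−p*)·-6.8800]/1.03 = 4.4272. B = V − Δ·S = -39.5728.
Root portfolio cost Δ·44+B reproduces V0=4.4272.

(0,0): Delta=1.0000 Bond=-39.5728
V0=4.4272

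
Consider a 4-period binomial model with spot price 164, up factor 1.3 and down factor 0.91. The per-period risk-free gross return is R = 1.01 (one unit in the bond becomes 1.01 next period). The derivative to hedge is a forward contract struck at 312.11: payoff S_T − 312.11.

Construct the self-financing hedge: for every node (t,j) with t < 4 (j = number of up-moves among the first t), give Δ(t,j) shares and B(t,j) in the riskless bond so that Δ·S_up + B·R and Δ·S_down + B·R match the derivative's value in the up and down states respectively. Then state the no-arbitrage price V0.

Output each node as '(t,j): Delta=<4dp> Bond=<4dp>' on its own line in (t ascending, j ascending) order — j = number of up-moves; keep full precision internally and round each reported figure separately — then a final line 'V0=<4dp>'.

(0,0): Delta=1.0000 Bond=-299.9316
(1,0): Delta=1.0000 Bond=-302.9309
(1,1): Delta=1.0000 Bond=-302.9309
(2,0): Delta=1.0000 Bond=-305.9602
(2,1): Delta=1.0000 Bond=-305.9602
(2,2): Delta=1.0000 Bond=-305.9602
(3,0): Delta=1.0000 Bond=-309.0198
(3,1): Delta=1.0000 Bond=-309.0198
(3,2): Delta=1.0000 Bond=-309.0198
(3,3): Delta=1.0000 Bond=-309.0198
V0=-135.9316

No-arbitrage ⇒ martingale measure with p* = (R−d)/(u−d) = 0.2564.
Terminal values V(4,·): V(4,0)=-199.6471, V(4,1)=-151.4487, V(4,2)=-82.5938, V(4,3)=15.7703, V(4,4)=156.2904
(3,0): S=123.5856. Δ = (V_up−V_dn)/(S_up−S_dn) = (-151.4487−-199.6471)/(160.6613−112.4629) = 1.0000. V = [p*·-151.4487 + (1−p*)·-199.6471]/1.01 = -185.4342. B = V − Δ·S = -309.0198.
(3,1): S=176.5509. Δ = (V_up−V_dn)/(S_up−S_dn) = (-82.5938−-151.4487)/(229.5162−160.6613) = 1.0000. V = [p*·-82.5938 + (1−p*)·-151.4487]/1.01 = -132.4689. B = V − Δ·S = -309.0198.
(3,2): S=252.2156. Δ = (V_up−V_dn)/(S_up−S_dn) = (15.7703−-82.5938)/(327.8803−229.5162) = 1.0000. V = [p*·15.7703 + (1−p*)·-82.5938]/1.01 = -56.8042. B = V − Δ·S = -309.0198.
(3,3): S=360.3080. Δ = (V_up−V_dn)/(S_up−S_dn) = (156.2904−15.7703)/(468.4004−327.8803) = 1.0000. V = [p*·156.2904 + (1−p*)·15.7703]/1.01 = 51.2882. B = V − Δ·S = -309.0198.
(2,0): S=135.8084. Δ = (V_up−V_dn)/(S_up−S_dn) = (-132.4689−-185.4342)/(176.5509−123.5856) = 1.0000. V = [p*·-132.4689 + (1−p*)·-185.4342]/1.01 = -170.1518. B = V − Δ·S = -305.9602.
(2,1): S=194.0120. Δ = (V_up−V_dn)/(S_up−S_dn) = (-56.8042−-132.4689)/(252.2156−176.5509) = 1.0000. V = [p*·-56.8042 + (1−p*)·-132.4689]/1.01 = -111.9482. B = V − Δ·S = -305.9602.
(2,2): S=277.1600. Δ = (V_up−V_dn)/(S_up−S_dn) = (51.2882−-56.8042)/(360.3080−252.2156) = 1.0000. V = [p*·51.2882 + (1−p*)·-56.8042]/1.01 = -28.8002. B = V − Δ·S = -305.9602.
(1,0): S=149.2400. Δ = (V_up−V_dn)/(S_up−S_dn) = (-111.9482−-170.1518)/(194.0120−135.8084) = 1.0000. V = [p*·-111.9482 + (1−p*)·-170.1518]/1.01 = -153.6909. B = V − Δ·S = -302.9309.
(1,1): S=213.2000. Δ = (V_up−V_dn)/(S_up−S_dn) = (-28.8002−-111.9482)/(277.1600−194.0120) = 1.0000. V = [p*·-28.8002 + (1−p*)·-111.9482]/1.01 = -89.7309. B = V − Δ·S = -302.9309.
(0,0): S=164.0000. Δ = (V_up−V_dn)/(S_up−S_dn) = (-89.7309−-153.6909)/(213.2000−149.2400) = 1.0000. V = [p*·-89.7309 + (1−p*)·-153.6909]/1.01 = -135.9316. B = V − Δ·S = -299.9316.
The time-0 hedge costs -135.9316, which is the no-arbitrage price.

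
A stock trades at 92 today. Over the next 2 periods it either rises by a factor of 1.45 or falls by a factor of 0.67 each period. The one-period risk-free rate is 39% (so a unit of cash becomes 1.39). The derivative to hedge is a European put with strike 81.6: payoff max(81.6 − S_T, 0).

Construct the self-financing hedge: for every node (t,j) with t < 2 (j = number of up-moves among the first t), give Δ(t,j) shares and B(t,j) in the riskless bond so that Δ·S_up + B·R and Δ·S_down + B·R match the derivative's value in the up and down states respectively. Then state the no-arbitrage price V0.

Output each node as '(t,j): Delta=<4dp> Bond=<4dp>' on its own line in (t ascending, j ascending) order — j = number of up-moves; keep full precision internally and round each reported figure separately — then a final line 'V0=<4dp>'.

(0,0): Delta=-0.0311 Bond=2.9828
(1,0): Delta=-0.8382 Bond=53.8985
(1,1): Delta=0.0000 Bond=0.0000
V0=0.1234

Risk-neutral probability p* = (R−d)/(u−d) = (1.39−0.67)/(1.45−0.67) = 0.9231.
Terminal payoffs: V(2,0)=40.3012, V(2,1)=0.0000, V(2,2)=0.0000
Node (1,0) S=61.6400: V=(p*·0.0000+(1−p*)·40.3012)/1.39=2.2303; Δ=(0.0000−40.3012)/(89.3780−41.2988)=-0.8382; B=V−Δ·S=53.8985
Node (1,1) S=133.4000: V=(p*·0.0000+(1−p*)·0.0000)/1.39=0.0000; Δ=(0.0000−0.0000)/(193.4300−89.3780)=0.0000; B=V−Δ·S=0.0000
Node (0,0) S=92.0000: V=(p*·0.0000+(1−p*)·2.2303)/1.39=0.1234; Δ=(0.0000−2.2303)/(133.4000−61.6400)=-0.0311; B=V−Δ·S=2.9828
Self-financing check: at every node Δ·S+B equals the discounted successor values.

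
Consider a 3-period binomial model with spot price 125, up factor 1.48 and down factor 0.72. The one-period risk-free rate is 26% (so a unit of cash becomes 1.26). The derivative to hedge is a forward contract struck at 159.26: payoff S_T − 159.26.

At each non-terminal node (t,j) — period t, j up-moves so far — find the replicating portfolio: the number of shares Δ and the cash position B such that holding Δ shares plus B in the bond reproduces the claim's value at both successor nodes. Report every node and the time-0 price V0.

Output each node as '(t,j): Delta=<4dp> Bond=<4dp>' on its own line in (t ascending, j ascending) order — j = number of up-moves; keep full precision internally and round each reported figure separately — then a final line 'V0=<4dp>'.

No-arbitrage ⇒ martingale measure with p* = (R−d)/(u−d) = 0.7105.
Terminal payoffs: V(3,0)=-112.6040, V(3,1)=-63.3560, V(3,2)=37.8760, V(3,3)=245.9640
  t=2,j=0: stock 64.8000 → up 95.9040 (V=-63.3560), down 46.6560 (V=-112.6040). Price -61.5968; hedge Δ=1.0000, bond B=-126.3968.
  t=2,j=1: stock 133.2000 → up 197.1360 (V=37.8760), down 95.9040 (V=-63.3560). Price 6.8032; hedge Δ=1.0000, bond B=-126.3968.
  t=2,j=2: stock 273.8000 → up 405.2240 (V=245.9640), down 197.1360 (V=37.8760). Price 147.4032; hedge Δ=1.0000, bond B=-126.3968.
  t=1,j=0: stock 90.0000 → up 133.2000 (V=6.8032), down 64.8000 (V=-61.5968). Price -10.3149; hedge Δ=1.0000, bond B=-100.3149.
  t=1,j=1: stock 185.0000 → up 273.8000 (V=147.4032), down 133.2000 (V=6.8032). Price 84.6851; hedge Δ=1.0000, bond B=-100.3149.
  t=0,j=0: stock 125.0000 → up 185.0000 (V=84.6851), down 90.0000 (V=-10.3149). Price 45.3850; hedge Δ=1.0000, bond B=-79.6150.
Self-financing check: at every node Δ·S+B equals the discounted successor values.

(0,0): Delta=1.0000 Bond=-79.6150
(1,0): Delta=1.0000 Bond=-100.3149
(1,1): Delta=1.0000 Bond=-100.3149
(2,0): Delta=1.0000 Bond=-126.3968
(2,1): Delta=1.0000 Bond=-126.3968
(2,2): Delta=1.0000 Bond=-126.3968
V0=45.3850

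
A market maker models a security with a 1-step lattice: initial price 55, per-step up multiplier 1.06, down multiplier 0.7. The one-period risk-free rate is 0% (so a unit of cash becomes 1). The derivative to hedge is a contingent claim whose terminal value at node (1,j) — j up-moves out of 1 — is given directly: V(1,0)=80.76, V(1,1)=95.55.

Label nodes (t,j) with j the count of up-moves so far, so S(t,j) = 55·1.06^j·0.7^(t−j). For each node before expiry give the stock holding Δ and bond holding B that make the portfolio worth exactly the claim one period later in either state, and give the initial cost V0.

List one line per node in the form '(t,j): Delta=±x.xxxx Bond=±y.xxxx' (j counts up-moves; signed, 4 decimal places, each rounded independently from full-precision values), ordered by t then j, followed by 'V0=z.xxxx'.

The replicating-portfolio and risk-neutral prices coincide; use p* = (1−0.7)/(1.06−0.7) = 0.8333 for the latter.
Terminal payoffs: V(1,0)=80.7600, V(1,1)=95.5500
Node (0,0) S=55.0000: V=(p*·95.5500+(1−p*)·80.7600)/1=93.0850; Δ=(95.5500−80.7600)/(58.3000−38.5000)=0.7470; B=V−Δ·S=52.0017
Self-financing check: at every node Δ·S+B equals the discounted successor values.

(0,0): Delta=0.7470 Bond=52.0017
V0=93.0850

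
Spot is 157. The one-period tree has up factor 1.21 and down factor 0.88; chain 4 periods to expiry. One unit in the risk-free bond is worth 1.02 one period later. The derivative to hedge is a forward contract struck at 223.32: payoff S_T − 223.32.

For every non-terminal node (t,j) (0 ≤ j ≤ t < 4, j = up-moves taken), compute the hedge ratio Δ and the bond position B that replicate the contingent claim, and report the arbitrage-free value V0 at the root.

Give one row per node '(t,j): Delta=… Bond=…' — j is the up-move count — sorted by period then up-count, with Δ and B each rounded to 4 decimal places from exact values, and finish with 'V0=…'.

Risk-neutral probability p* = (R−d)/(u−d) = (1.02−0.88)/(1.21−0.88) = 0.4242.
Terminal values V(4,·): V(4,0)=-129.1678, V(4,1)=-93.8608, V(4,2)=-45.3136, V(4,3)=21.4389, V(4,4)=113.2234
  t=3,j=0: stock 106.9911 → up 129.4592 (V=-93.8608), down 94.1522 (V=-129.1678). Price -111.9501; hedge Δ=1.0000, bond B=-218.9412.
  t=3,j=1: stock 147.1128 → up 178.0064 (V=-45.3136), down 129.4592 (V=-93.8608). Price -71.8284; hedge Δ=1.0000, bond B=-218.9412.
  t=3,j=2: stock 202.2801 → up 244.7589 (V=21.4389), down 178.0064 (V=-45.3136). Price -16.6611; hedge Δ=1.0000, bond B=-218.9412.
  t=3,j=3: stock 278.1351 → up 336.5434 (V=113.2234), down 244.7589 (V=21.4389). Price 59.1939; hedge Δ=1.0000, bond B=-218.9412.
  t=2,j=0: stock 121.5808 → up 147.1128 (V=-71.8284), down 106.9911 (V=-111.9501). Price -93.0674; hedge Δ=1.0000, bond B=-214.6482.
  t=2,j=1: stock 167.1736 → up 202.2801 (V=-16.6611), down 147.1128 (V=-71.8284). Price -47.4746; hedge Δ=1.0000, bond B=-214.6482.
  t=2,j=2: stock 229.8637 → up 278.1351 (V=59.1939), down 202.2801 (V=-16.6611). Price 15.2155; hedge Δ=1.0000, bond B=-214.6482.
  t=1,j=0: stock 138.1600 → up 167.1736 (V=-47.4746), down 121.5808 (V=-93.0674). Price -72.2794; hedge Δ=1.0000, bond B=-210.4394.
  t=1,j=1: stock 189.9700 → up 229.8637 (V=15.2155), down 167.1736 (V=-47.4746). Price -20.4694; hedge Δ=1.0000, bond B=-210.4394.
  t=0,j=0: stock 157.0000 → up 189.9700 (V=-20.4694), down 138.1600 (V=-72.2794). Price -49.3132; hedge Δ=1.0000, bond B=-206.3132.
The time-0 hedge costs -49.3132, which is the no-arbitrage price.

(0,0): Delta=1.0000 Bond=-206.3132
(1,0): Delta=1.0000 Bond=-210.4394
(1,1): Delta=1.0000 Bond=-210.4394
(2,0): Delta=1.0000 Bond=-214.6482
(2,1): Delta=1.0000 Bond=-214.6482
(2,2): Delta=1.0000 Bond=-214.6482
(3,0): Delta=1.0000 Bond=-218.9412
(3,1): Delta=1.0000 Bond=-218.9412
(3,2): Delta=1.0000 Bond=-218.9412
(3,3): Delta=1.0000 Bond=-218.9412
V0=-49.3132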